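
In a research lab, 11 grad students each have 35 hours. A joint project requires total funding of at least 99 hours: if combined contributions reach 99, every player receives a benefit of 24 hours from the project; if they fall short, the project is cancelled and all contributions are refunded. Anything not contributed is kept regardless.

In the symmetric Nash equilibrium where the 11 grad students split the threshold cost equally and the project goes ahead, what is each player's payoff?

50 hours

Equal share of the threshold: 99/11 = 9.
At this profile no one gains by cutting their contribution: any cut drops the total below 99, the project is cancelled, contributions are refunded, and the deviator ends with 35, which is less than 35 − 9 + 24 = 50. Contributing more than 9 just wastes the excess. So contributing exactly 9 is a best response.
Each player's payoff: 35 − 9 + 24 = 50.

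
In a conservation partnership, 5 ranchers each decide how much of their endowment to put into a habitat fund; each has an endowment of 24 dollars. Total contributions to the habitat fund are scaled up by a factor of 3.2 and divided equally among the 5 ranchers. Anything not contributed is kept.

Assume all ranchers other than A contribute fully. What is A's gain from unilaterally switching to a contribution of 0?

8.64 dollars

Switching from a contribution of 24 to 0 lets A keep an extra 24 dollars, but lowers the habitat fund by 24, which costs A their own share of that drop: 3.2/5 × 24 = 15.36.
Net gain = 24 − 15.36 = 8.64. The private return per contributed unit (0.6400) is below 1, so free-riding is indeed the best response regardless of what the others do.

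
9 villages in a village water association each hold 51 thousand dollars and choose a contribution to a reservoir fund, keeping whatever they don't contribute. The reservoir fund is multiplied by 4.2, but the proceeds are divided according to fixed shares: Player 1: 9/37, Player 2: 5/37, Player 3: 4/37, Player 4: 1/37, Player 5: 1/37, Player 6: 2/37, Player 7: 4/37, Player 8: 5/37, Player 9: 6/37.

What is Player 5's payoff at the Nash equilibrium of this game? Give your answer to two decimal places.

56.79 thousand dollars

Player j's private return per contributed unit is 4.2 × (j's share). Contributing is weakly dominant for j when that share is at least 1/4.2 = 0.2381, and contributing 0 is dominant otherwise.
Player 1 alone (share 9/37) is above the threshold, contributing 51; the remaining 8 contribute 0. Total contributed: 51.
Player 5 keeps 51 and receives 4.2 × 51 × 1/37 = 5.79 from the reservoir fund, for a payoff of 56.79.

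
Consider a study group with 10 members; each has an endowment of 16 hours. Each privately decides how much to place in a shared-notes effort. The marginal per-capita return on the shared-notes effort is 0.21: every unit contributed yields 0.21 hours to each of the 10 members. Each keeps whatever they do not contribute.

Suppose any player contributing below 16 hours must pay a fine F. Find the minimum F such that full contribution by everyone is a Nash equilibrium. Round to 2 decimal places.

12.64 hours

Given the others contribute fully, the best deviation is to contribute 0 (any partial contribution still incurs the fine and gives up units whose private return 0.21 is below 1).
Deviating from 16 to 0 saves 16 hours but forfeits the deviator's share of the drop in the shared-notes effort: 0.21 × 16 = 3.36.
So the deviation gain is 16 − 3.36 = 12.64, and the fine must be at least 12.64 hours to wipe it out.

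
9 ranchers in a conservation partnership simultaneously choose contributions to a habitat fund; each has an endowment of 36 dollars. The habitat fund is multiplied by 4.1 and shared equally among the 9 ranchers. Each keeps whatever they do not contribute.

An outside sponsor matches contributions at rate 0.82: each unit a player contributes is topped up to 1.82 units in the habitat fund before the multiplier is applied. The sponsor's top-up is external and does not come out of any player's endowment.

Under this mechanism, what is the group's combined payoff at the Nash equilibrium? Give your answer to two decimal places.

324.00 dollars

Even with the mechanism, each unit contributed returns only 4.1 × 1.82 / 9 = 0.8291 per unit of net cost, so contributing nothing is still dominant.
At the Nash equilibrium no one contributes; group total payoff = 9 × 36 = 324.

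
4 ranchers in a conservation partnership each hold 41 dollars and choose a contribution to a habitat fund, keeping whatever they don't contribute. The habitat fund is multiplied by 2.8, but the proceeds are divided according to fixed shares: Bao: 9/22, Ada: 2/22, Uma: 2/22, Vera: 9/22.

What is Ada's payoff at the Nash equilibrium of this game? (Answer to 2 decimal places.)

61.87 dollars

Each unit j contributes comes back to j as 2.8 × (j's share), so j prefers to contribute only if that share exceeds 1/2.8 = 0.3571; otherwise keeping the unit dominates.
Bao and Vera are above the threshold, contributing 41 each; the remaining 2 contribute 0. Total contributed: 82.
Ada keeps 41 and receives 2.8 × 82 × 2/22 = 20.87 from the habitat fund, for a payoff of 61.87.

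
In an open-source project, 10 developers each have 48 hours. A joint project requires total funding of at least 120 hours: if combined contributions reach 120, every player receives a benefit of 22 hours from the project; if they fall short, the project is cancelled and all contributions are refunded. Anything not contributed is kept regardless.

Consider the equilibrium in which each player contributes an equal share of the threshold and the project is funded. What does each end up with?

Equal share of the threshold: 120/10 = 12.
At this profile no one gains by cutting their contribution: any cut drops the total below 120, the project is cancelled, contributions are refunded, and the deviator ends with 48, which is less than 48 − 12 + 22 = 58. Contributing more than 12 just wastes the excess. So contributing exactly 12 is a best response.
Each player's payoff: 48 − 12 + 22 = 58.

58 hours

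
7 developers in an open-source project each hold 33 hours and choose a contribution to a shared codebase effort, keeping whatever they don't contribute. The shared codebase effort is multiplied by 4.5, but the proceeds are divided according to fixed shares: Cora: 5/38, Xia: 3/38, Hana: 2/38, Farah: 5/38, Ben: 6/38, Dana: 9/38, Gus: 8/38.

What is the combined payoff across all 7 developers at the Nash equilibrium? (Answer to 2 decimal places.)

346.50 hours

Player j's private return per contributed unit is 4.5 × (j's share). Contributing is weakly dominant for j when that share is at least 1/4.5 = 0.2222, and contributing 0 is dominant otherwise.
The only share above 0.2222 is Dana's 9/38, contributing 33; the remaining 6 contribute 0. Total contributed: 33.
The shared codebase effort pays out 4.5 × 33 = 148.50 in total (split across the unequal shares, but the aggregate is all that matters for the group sum).
The 6 free-riders keep 33 each, adding 198. Group total = 198 + 148.50 = 346.50.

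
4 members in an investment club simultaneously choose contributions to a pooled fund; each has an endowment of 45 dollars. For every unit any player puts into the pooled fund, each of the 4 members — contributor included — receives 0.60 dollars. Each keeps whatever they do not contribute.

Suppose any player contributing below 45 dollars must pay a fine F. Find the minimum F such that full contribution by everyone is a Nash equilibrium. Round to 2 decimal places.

Given the others contribute fully, the best deviation is to contribute 0 (any partial contribution still incurs the fine and gives up units whose private return 0.60 is below 1).
Deviating from 45 to 0 saves 45 dollars but forfeits the deviator's share of the drop in the pooled fund: 0.60 × 45 = 27.00.
So the deviation gain is 45 − 27.00 = 18.00, and the fine must be at least 18.00 dollars to wipe it out.

18.00 dollars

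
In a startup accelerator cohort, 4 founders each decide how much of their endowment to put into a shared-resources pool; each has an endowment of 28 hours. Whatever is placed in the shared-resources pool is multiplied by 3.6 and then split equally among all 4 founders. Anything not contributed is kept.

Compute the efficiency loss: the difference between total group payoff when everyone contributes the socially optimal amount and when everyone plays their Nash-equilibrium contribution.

Each contributed unit returns 3.6/4 = 0.9000 to its contributor — below 1 — so contributing 0 is dominant for every player. At the Nash equilibrium everyone keeps their 28, and the group total is 4 × 28 = 112.
Each contributed unit returns 3.600 to the group as a whole (0.9000 to each of 4 players), which exceeds 1, so the social optimum is full contribution: group total = 3.600 × 112 = 403.20.
Efficiency loss = 403.20 − 112 = 291.20.

291.20 hours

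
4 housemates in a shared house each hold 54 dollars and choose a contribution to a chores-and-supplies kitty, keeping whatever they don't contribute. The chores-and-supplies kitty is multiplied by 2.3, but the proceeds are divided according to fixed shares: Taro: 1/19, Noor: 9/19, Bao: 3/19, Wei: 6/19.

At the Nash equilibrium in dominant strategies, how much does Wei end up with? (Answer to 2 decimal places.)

93.22 dollars

Each unit j contributes comes back to j as 2.3 × (j's share), so j prefers to contribute only if that share exceeds 1/2.3 = 0.4348; otherwise keeping the unit dominates.
The only share above 0.4348 is Noor's 9/19, contributing 54; the remaining 3 contribute 0. Total contributed: 54.
Wei keeps 54 and receives 2.3 × 54 × 6/19 = 39.22 from the chores-and-supplies kitty, for a payoff of 93.22.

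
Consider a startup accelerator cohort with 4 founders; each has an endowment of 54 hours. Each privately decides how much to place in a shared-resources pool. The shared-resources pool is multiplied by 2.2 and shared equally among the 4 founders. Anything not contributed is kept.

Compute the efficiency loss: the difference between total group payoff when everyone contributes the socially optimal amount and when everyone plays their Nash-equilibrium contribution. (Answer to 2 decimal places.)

Each contributed unit returns 2.2/4 = 0.5500 to its contributor — below 1 — so contributing 0 is dominant for every player. At the Nash equilibrium everyone keeps their 54, and the group total is 4 × 54 = 216.
Each contributed unit returns 2.200 to the group as a whole (0.5500 to each of 4 players), which exceeds 1, so the social optimum is full contribution: group total = 2.200 × 216 = 475.20.
Efficiency loss = 475.20 − 216 = 259.20.

259.20 hours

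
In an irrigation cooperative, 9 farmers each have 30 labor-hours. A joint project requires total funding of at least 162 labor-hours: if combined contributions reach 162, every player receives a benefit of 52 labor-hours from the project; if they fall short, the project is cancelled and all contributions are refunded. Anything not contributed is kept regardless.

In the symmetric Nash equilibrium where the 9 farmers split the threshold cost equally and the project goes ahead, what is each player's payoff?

64 labor-hours

Equal share of the threshold: 162/9 = 18.
At this profile no one gains by cutting their contribution: any cut drops the total below 162, the project is cancelled, contributions are refunded, and the deviator ends with 30, which is less than 30 − 18 + 52 = 64. Contributing more than 18 just wastes the excess. So contributing exactly 18 is a best response.
Each player's payoff: 30 − 18 + 52 = 64.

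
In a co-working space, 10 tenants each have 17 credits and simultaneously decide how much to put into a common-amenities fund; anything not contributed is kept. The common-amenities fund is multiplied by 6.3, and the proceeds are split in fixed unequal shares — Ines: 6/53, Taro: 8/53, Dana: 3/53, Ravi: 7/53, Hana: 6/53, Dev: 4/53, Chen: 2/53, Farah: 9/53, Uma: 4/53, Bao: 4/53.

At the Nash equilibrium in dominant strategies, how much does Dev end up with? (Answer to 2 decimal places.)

Each unit j contributes comes back to j as 6.3 × (j's share), so j prefers to contribute only if that share exceeds 1/6.3 = 0.1587; otherwise keeping the unit dominates.
The only share above 0.1587 is Farah's 9/53, contributing 17; the remaining 9 contribute 0. Total contributed: 17.
Dev keeps 17 and receives 6.3 × 17 × 4/53 = 8.08 from the common-amenities fund, for a payoff of 25.08.

25.08 credits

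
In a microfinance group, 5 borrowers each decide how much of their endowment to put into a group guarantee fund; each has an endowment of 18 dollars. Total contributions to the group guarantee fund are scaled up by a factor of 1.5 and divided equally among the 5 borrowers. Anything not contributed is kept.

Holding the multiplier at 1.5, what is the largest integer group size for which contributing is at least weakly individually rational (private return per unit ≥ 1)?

Private return per unit is 1.5/(group size), which is ≥ 1 whenever the group size is ≤ 1.5.
The largest such integer is 1.

1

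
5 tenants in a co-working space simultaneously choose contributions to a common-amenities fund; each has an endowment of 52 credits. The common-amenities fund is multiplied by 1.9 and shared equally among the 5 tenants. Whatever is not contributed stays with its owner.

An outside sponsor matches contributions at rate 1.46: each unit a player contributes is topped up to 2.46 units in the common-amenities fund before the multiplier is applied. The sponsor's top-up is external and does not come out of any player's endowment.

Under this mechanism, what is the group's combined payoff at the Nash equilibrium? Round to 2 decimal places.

260.00 credits

Even with the mechanism, each unit contributed returns only 1.9 × 2.46 / 5 = 0.9348 per unit of net cost, so contributing nothing is still dominant.
At the Nash equilibrium no one contributes; group total payoff = 5 × 52 = 260.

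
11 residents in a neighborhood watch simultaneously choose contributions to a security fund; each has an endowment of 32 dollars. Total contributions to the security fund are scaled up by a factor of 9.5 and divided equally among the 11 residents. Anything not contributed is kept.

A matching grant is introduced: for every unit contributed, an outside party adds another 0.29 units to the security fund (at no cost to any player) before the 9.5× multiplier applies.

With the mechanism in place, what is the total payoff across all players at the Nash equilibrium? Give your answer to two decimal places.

Under the mechanism each unit contributed yields 9.5 × 1.29 / 11 = 1.1141 back to its contributor per unit of net cost, which exceeds 1, making full contribution the dominant choice for everyone.
So the Nash equilibrium is full contribution by all 11; the group earns 9.5 × 1.29 × 352 = 4313.76.

4313.76 dollars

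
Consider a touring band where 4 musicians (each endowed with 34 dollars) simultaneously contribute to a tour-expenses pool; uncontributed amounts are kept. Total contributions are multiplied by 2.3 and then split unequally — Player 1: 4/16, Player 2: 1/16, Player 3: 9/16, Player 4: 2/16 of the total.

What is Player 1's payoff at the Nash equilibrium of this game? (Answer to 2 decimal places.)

For player j, contributing a unit is worthwhile iff 2.3 × (j's share) ≥ 1, i.e. iff j's share is at least 0.4348.
Player 3 alone (share 9/16) is above the threshold, contributing 34; the remaining 3 contribute 0. Total contributed: 34.
Player 1 keeps 34 and receives 2.3 × 34 × 4/16 = 19.55 from the tour-expenses pool, for a payoff of 53.55.

53.55 dollars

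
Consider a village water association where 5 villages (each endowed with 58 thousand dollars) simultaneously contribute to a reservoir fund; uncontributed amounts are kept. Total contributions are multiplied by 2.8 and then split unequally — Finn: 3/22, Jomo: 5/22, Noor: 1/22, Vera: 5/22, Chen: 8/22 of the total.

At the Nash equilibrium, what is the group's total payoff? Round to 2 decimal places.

A player with share s gets back 2.8·s per unit contributed, so full contribution is dominant for anyone with s > 1/2.8 = 0.3571 and zero contribution is dominant for anyone below.
The only share above 0.3571 is Chen's 8/22, contributing 58; the remaining 4 contribute 0. Total contributed: 58.
The reservoir fund pays out 2.8 × 58 = 162.40 in total (split across the unequal shares, but the aggregate is all that matters for the group sum).
The 4 free-riders keep 58 each, adding 232. Group total = 232 + 162.40 = 394.40.

394.40 thousand dollars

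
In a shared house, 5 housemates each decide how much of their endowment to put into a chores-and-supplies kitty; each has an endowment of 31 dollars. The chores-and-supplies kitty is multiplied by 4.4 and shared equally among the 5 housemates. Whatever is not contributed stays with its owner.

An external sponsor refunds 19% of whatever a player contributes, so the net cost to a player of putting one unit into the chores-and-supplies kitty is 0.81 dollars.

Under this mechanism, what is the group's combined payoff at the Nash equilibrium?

The effective private return per unit is now (4.4/5) / 0.81 = 1.0864 > 1, so every player's dominant strategy flips to full contribution.
At the Nash equilibrium everyone contributes 31. Group total payoff = 5 × (31 × 0.19 + 4.4 × 31) = 711.45.

711.45 dollars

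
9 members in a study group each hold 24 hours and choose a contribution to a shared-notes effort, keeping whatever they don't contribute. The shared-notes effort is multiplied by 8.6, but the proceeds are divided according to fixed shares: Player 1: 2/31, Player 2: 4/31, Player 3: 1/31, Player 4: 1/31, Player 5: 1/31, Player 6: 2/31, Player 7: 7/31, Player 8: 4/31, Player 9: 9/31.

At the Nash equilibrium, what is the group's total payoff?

945.60 hours

A player with share s gets back 8.6·s per unit contributed, so full contribution is dominant for anyone with s > 1/8.6 = 0.1163 and zero contribution is dominant for anyone below.
The shares above 0.1163 belong to Player 2, Player 7, Player 8 and Player 9, contributing 24 each; the remaining 5 contribute 0. Total contributed: 96.
The shared-notes effort pays out 8.6 × 96 = 825.60 in total (split across the unequal shares, but the aggregate is all that matters for the group sum).
The 5 free-riders keep 24 each, adding 120. Group total = 120 + 825.60 = 945.60.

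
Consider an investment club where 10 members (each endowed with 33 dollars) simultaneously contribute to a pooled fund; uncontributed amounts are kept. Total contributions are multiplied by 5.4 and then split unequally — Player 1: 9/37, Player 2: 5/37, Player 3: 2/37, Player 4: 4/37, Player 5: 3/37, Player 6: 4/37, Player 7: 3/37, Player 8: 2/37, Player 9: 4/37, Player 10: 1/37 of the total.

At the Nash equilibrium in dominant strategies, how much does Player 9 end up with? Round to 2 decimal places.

Player j's private return per contributed unit is 5.4 × (j's share). Contributing is weakly dominant for j when that share is at least 1/5.4 = 0.1852, and contributing 0 is dominant otherwise.
The only share above 0.1852 is Player 1's 9/37, contributing 33; the remaining 9 contribute 0. Total contributed: 33.
Player 9 keeps 33 and receives 5.4 × 33 × 4/37 = 19.26 from the pooled fund, for a payoff of 52.26.

52.26 dollars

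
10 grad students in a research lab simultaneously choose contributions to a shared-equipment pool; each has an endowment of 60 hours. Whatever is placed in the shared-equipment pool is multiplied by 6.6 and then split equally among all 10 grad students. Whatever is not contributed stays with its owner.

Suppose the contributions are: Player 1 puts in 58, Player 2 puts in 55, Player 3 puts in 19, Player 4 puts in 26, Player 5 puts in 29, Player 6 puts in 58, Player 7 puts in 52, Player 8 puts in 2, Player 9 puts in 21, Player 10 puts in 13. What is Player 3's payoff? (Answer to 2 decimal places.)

Total contributed: 58 + 55 + 19 + 26 + 29 + 58 + 52 + 2 + 21 + 13 = 333.
Each receives 6.6 × 333 / 10 = 219.78 from the shared-equipment pool.
Player 3 keeps 60 − 19 = 41, so Player 3's payoff is 41 + 219.78 = 260.78.

260.78 hours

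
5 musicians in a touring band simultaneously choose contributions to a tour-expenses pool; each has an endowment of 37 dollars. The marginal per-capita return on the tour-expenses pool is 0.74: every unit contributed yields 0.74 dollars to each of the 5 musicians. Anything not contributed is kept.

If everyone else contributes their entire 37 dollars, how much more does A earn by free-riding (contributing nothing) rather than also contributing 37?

Switching from a contribution of 37 to 0 lets A keep an extra 37 dollars, but lowers the tour-expenses pool by 37, which costs A their own share of that drop: 0.74 × 37 = 27.38.
Net gain = 37 − 27.38 = 9.62. The private return per contributed unit (0.74) is below 1, so free-riding is indeed the best response regardless of what the others do.

9.62 dollars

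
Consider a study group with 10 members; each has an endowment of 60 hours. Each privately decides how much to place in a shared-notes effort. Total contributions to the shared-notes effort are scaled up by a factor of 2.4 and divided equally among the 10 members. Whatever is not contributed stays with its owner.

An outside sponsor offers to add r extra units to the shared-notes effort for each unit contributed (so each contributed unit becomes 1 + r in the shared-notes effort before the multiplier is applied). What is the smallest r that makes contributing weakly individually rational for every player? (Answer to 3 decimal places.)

With matching at rate r, one contributed unit becomes (1 + r) in the shared-notes effort and returns 2.4 × (1 + r) / 10 to the contributor.
Setting this equal to 1: 1 + r = 10/2.4 = 4.1667.
So the minimum matching rate is r = 4.1667 − 1 = 3.167.

3.167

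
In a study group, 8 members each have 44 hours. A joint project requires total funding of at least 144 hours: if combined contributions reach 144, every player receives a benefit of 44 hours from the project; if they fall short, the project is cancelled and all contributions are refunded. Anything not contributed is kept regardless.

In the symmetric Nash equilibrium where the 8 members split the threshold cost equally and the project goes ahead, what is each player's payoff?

70 hours

Equal share of the threshold: 144/8 = 18.
At this profile no one gains by cutting their contribution: any cut drops the total below 144, the project is cancelled, contributions are refunded, and the deviator ends with 44, which is less than 44 − 18 + 44 = 70. Contributing more than 18 just wastes the excess. So contributing exactly 18 is a best response.
Each player's payoff: 44 − 18 + 44 = 70.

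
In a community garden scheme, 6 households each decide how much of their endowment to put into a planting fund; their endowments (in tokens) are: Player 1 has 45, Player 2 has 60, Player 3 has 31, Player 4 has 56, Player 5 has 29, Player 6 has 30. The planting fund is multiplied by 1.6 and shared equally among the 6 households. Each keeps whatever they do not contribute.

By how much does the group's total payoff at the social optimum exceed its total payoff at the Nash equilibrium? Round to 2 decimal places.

150.60 tokens

The private return per contributed unit is 1.6/6 = 0.2667 < 1 for every player regardless of endowment, so the Nash equilibrium is zero contribution and the group total is Σ E_j = 45 + 60 + 31 + 56 + 29 + 30 = 251.
Each contributed unit returns 1.600 to the group, so the social optimum is full contribution by everyone: group total = 1.600 × 251 = 401.60.
Efficiency loss = (1.600 − 1) × 251 = 150.60.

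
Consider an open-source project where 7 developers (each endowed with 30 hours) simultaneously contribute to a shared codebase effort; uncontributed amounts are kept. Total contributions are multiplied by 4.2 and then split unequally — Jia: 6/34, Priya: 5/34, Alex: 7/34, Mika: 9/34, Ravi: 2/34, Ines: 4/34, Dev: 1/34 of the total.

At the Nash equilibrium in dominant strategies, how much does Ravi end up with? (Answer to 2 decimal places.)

A player with share s gets back 4.2·s per unit contributed, so full contribution is dominant for anyone with s > 1/4.2 = 0.2381 and zero contribution is dominant for anyone below.
Only Mika (9/34) clears that bar, contributing 30; the remaining 6 contribute 0. Total contributed: 30.
Ravi keeps 30 and receives 4.2 × 30 × 2/34 = 7.41 from the shared codebase effort, for a payoff of 37.41.

37.41 hours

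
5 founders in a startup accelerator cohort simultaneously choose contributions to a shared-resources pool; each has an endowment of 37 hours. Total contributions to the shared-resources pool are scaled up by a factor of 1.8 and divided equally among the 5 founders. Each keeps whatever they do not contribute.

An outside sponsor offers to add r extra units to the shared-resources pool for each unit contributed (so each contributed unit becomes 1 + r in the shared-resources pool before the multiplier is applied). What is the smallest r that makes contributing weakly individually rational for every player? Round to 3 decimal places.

With matching at rate r, one contributed unit becomes (1 + r) in the shared-resources pool and returns 1.8 × (1 + r) / 5 to the contributor.
Setting this equal to 1: 1 + r = 5/1.8 = 2.7778.
So the minimum matching rate is r = 2.7778 − 1 = 1.778.

1.778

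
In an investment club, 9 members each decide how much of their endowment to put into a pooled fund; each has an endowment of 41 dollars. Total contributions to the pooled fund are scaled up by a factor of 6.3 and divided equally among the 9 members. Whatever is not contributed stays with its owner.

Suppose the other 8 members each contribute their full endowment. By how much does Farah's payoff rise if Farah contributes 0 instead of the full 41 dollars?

12.30 dollars

Switching from a contribution of 41 to 0 lets Farah keep an extra 41 dollars, but lowers the pooled fund by 41, which costs Farah their own share of that drop: 6.3/9 × 41 = 28.70.
Net gain = 41 − 28.70 = 12.30. The private return per contributed unit (0.7000) is below 1, so free-riding is indeed the best response regardless of what the others do.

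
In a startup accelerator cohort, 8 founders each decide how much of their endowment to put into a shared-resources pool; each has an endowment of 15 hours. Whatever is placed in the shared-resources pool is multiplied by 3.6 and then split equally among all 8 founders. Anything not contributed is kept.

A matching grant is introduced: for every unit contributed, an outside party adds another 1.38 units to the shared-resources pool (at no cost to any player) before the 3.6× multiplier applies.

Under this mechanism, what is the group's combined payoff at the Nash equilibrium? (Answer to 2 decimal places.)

1028.16 hours

The effective private return per unit is now 3.6 × 2.38 / 8 = 1.0710 > 1, so every player's dominant strategy flips to full contribution.
At the Nash equilibrium everyone contributes 15. Group total payoff = 3.6 × 2.38 × 120 = 1028.16.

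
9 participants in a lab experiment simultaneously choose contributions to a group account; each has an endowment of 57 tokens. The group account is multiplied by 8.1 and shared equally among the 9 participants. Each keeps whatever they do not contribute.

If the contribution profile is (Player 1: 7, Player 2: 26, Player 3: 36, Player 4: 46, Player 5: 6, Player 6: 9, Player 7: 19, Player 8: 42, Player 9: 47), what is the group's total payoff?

2202.80 tokens

Total contributed: 7 + 26 + 36 + 46 + 6 + 9 + 19 + 42 + 47 = 238; total kept: 9 × 57 − 238 = 275.
The group account pays out 8.1 × 238 = 1927.80 in aggregate.
Group total = 275 + 1927.80 = 2202.80.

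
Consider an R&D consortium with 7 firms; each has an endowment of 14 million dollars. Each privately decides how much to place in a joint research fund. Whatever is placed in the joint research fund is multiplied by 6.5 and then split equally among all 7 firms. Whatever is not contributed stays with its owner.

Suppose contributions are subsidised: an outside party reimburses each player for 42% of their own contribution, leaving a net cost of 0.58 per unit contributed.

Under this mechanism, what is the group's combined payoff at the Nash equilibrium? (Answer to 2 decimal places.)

Under the mechanism each unit contributed yields (6.5/7) / 0.58 = 1.6010 back to its contributor per unit of net cost, which exceeds 1, making full contribution the dominant choice for everyone.
At the Nash equilibrium everyone contributes 14. Group total payoff = 7 × (14 × 0.42 + 6.5 × 14) = 678.16.

678.16 million dollars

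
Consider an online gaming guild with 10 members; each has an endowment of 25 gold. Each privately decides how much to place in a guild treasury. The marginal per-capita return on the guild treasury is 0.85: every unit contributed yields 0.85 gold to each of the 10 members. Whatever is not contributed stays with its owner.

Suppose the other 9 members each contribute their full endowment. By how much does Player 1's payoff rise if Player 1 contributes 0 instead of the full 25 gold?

3.75 gold

Switching from a contribution of 25 to 0 lets Player 1 keep an extra 25 gold, but lowers the guild treasury by 25, which costs Player 1 their own share of that drop: 0.85 × 25 = 21.25.
Net gain = 25 − 21.25 = 3.75. The private return per contributed unit (0.85) is below 1, so free-riding is indeed the best response regardless of what the others do.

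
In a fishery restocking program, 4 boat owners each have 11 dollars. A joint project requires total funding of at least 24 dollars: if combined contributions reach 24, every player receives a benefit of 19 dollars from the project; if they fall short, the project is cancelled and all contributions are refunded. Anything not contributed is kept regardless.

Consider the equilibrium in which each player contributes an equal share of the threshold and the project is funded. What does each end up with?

24 dollars

Equal share of the threshold: 24/4 = 6.
At this profile no one gains by cutting their contribution: any cut drops the total below 24, the project is cancelled, contributions are refunded, and the deviator ends with 11, which is less than 11 − 6 + 19 = 24. Contributing more than 6 just wastes the excess. So contributing exactly 6 is a best response.
Each player's payoff: 11 − 6 + 19 = 24.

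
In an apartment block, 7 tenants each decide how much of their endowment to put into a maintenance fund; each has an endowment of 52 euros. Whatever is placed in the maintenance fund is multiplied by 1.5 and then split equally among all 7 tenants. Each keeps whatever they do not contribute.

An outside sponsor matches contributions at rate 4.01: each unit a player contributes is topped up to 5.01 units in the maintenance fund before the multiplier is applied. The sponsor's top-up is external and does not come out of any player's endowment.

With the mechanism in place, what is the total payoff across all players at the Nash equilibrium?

With the mechanism, a contributed unit returns 1.5 × 5.01 / 7 = 1.0736 per unit of net cost to the contributor — now above 1 — so contributing fully is weakly dominant for every player.
So the Nash equilibrium is full contribution by all 7; the group earns 1.5 × 5.01 × 364 = 2735.46.

2735.46 euros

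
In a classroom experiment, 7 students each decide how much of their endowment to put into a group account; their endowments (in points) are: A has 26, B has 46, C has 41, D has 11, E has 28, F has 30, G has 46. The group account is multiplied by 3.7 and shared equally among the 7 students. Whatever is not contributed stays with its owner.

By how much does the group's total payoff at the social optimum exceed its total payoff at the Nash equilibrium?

The private return per contributed unit is 3.7/7 = 0.5286 < 1 for every player regardless of endowment, so the Nash equilibrium is zero contribution and the group total is Σ E_j = 26 + 46 + 41 + 11 + 28 + 30 + 46 = 228.
Each contributed unit returns 3.700 to the group, so the social optimum is full contribution by everyone: group total = 3.700 × 228 = 843.60.
Efficiency loss = (3.700 − 1) × 228 = 615.60.

615.60 points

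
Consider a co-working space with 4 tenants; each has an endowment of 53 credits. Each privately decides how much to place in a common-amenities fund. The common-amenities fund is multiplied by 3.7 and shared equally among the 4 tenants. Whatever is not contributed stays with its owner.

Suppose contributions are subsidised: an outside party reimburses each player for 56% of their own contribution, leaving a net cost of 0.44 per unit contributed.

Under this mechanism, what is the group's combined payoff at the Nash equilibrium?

With the mechanism, a contributed unit returns (3.7/4) / 0.44 = 2.1023 per unit of net cost to the contributor — now above 1 — so contributing fully is weakly dominant for every player.
So the Nash equilibrium is full contribution by all 4; the group earns 4 × (53 × 0.56 + 3.7 × 53) = 903.12.

903.12 credits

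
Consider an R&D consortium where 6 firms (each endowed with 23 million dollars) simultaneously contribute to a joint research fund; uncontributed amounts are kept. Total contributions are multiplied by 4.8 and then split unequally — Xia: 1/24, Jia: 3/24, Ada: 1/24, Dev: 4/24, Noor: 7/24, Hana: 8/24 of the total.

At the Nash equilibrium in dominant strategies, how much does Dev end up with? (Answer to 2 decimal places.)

59.80 million dollars

Player j's private return per contributed unit is 4.8 × (j's share). Contributing is weakly dominant for j when that share is at least 1/4.8 = 0.2083, and contributing 0 is dominant otherwise.
The shares above 0.2083 belong to Noor and Hana, contributing 23 each; the remaining 4 contribute 0. Total contributed: 46.
Dev keeps 23 and receives 4.8 × 46 × 4/24 = 36.80 from the joint research fund, for a payoff of 59.80.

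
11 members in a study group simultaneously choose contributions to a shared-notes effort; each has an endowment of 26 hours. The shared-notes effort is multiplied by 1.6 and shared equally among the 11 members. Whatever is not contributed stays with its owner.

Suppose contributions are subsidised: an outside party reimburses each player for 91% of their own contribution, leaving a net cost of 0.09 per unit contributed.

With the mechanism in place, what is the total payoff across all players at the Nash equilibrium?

With the mechanism, a contributed unit returns (1.6/11) / 0.09 = 1.6162 per unit of net cost to the contributor — now above 1 — so contributing fully is weakly dominant for every player.
At the Nash equilibrium everyone contributes 26. Group total payoff = 11 × (26 × 0.91 + 1.6 × 26) = 717.86.

717.86 hours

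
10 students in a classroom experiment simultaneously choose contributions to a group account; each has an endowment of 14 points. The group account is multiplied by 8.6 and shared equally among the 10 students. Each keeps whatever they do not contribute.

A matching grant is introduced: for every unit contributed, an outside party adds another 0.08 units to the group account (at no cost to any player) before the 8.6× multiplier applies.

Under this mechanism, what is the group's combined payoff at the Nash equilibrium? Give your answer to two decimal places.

140.00 points

The effective private return is 8.6 × 1.08 / 10 = 0.9288, which is still under 1, so the mechanism doesn't change anyone's dominant strategy: zero contribution.
At the Nash equilibrium no one contributes; group total payoff = 10 × 14 = 140.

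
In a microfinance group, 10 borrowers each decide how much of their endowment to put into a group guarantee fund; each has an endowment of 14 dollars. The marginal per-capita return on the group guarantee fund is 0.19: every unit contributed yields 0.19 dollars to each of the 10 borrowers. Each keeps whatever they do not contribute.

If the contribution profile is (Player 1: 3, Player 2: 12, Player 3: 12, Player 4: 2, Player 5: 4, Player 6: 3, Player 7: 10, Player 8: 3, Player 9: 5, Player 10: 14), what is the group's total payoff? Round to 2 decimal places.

Total contributed: 3 + 12 + 12 + 2 + 4 + 3 + 10 + 3 + 5 + 14 = 68; total kept: 10 × 14 − 68 = 72.
The group guarantee fund pays out 0.19 × 10 × 68 = 129.20 in aggregate.
Group total = 72 + 129.20 = 201.20.

201.20 dollars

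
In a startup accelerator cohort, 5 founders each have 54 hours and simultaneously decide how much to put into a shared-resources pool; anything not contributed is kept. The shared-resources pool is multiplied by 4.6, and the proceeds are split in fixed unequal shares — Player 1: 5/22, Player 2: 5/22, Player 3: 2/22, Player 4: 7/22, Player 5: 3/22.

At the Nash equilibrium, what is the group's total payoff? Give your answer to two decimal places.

853.20 hours

Player j's private return per contributed unit is 4.6 × (j's share). Contributing is weakly dominant for j when that share is at least 1/4.6 = 0.2174, and contributing 0 is dominant otherwise.
Player 1, Player 2 and Player 4 clear that bar, contributing 54 each; the remaining 2 contribute 0. Total contributed: 162.
The shared-resources pool pays out 4.6 × 162 = 745.20 in total (split across the unequal shares, but the aggregate is all that matters for the group sum).
The 2 free-riders keep 54 each, adding 108. Group total = 108 + 745.20 = 853.20.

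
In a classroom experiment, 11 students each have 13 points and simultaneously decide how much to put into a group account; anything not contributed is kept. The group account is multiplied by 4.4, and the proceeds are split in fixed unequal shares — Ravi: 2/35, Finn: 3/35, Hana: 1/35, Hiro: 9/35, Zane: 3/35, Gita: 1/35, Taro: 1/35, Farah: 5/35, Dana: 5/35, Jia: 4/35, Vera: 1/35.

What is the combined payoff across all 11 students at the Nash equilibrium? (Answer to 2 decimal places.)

For player j, contributing a unit is worthwhile iff 4.4 × (j's share) ≥ 1, i.e. iff j's share is at least 0.2273.
The only share above 0.2273 is Hiro's 9/35, contributing 13; the remaining 10 contribute 0. Total contributed: 13.
The group account pays out 4.4 × 13 = 57.20 in total (split across the unequal shares, but the aggregate is all that matters for the group sum).
The 10 free-riders keep 13 each, adding 130. Group total = 130 + 57.20 = 187.20.

187.20 points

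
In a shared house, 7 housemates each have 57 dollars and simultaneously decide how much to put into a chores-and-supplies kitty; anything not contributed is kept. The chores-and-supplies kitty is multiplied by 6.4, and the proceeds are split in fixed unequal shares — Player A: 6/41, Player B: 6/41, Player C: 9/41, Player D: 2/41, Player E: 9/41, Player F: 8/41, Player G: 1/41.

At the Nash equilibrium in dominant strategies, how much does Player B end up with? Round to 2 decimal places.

217.16 dollars

Each unit j contributes comes back to j as 6.4 × (j's share), so j prefers to contribute only if that share exceeds 1/6.4 = 0.1563; otherwise keeping the unit dominates.
Player C, Player E and Player F clear that bar, contributing 57 each; the remaining 4 contribute 0. Total contributed: 171.
Player B keeps 57 and receives 6.4 × 171 × 6/41 = 160.16 from the chores-and-supplies kitty, for a payoff of 217.16.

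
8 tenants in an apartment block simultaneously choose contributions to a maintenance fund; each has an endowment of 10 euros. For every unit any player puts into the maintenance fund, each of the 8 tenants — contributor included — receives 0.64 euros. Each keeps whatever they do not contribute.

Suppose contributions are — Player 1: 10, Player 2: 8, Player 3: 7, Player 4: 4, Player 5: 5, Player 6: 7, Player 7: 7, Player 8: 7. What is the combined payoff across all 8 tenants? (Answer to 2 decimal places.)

306.60 euros

Total contributed: 10 + 8 + 7 + 4 + 5 + 7 + 7 + 7 = 55; total kept: 8 × 10 − 55 = 25.
The maintenance fund pays out 0.64 × 8 × 55 = 281.60 in aggregate.
Group total = 25 + 281.60 = 306.60.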